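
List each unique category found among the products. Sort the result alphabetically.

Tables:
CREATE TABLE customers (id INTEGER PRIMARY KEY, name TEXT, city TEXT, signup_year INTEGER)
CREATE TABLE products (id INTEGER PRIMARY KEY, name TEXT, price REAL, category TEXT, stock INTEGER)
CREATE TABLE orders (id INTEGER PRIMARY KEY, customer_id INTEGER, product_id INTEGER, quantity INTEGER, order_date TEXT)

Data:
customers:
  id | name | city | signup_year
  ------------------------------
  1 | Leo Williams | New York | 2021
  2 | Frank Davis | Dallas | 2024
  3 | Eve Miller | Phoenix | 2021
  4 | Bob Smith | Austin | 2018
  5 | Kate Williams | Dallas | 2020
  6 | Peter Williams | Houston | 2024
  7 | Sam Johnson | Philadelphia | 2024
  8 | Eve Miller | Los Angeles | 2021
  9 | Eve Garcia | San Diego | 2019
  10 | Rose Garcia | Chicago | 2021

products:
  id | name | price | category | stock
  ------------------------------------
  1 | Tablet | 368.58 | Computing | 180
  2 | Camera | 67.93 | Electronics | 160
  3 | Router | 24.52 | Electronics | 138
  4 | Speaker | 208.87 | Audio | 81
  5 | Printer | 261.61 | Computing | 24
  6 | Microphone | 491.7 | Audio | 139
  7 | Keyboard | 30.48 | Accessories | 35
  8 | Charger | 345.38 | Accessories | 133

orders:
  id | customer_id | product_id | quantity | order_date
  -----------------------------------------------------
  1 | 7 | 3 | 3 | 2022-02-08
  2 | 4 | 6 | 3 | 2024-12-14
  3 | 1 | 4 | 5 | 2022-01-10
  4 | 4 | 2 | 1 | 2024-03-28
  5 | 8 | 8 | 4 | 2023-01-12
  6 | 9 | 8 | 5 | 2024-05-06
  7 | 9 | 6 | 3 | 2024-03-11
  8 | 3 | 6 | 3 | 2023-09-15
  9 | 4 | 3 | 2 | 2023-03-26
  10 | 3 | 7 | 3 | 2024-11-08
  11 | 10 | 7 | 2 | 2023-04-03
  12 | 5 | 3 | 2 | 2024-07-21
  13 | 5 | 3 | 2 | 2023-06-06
SELECT DISTINCT category FROM products ORDER BY category

Execution result:
category
Accessories
Audio
Computing
Electronics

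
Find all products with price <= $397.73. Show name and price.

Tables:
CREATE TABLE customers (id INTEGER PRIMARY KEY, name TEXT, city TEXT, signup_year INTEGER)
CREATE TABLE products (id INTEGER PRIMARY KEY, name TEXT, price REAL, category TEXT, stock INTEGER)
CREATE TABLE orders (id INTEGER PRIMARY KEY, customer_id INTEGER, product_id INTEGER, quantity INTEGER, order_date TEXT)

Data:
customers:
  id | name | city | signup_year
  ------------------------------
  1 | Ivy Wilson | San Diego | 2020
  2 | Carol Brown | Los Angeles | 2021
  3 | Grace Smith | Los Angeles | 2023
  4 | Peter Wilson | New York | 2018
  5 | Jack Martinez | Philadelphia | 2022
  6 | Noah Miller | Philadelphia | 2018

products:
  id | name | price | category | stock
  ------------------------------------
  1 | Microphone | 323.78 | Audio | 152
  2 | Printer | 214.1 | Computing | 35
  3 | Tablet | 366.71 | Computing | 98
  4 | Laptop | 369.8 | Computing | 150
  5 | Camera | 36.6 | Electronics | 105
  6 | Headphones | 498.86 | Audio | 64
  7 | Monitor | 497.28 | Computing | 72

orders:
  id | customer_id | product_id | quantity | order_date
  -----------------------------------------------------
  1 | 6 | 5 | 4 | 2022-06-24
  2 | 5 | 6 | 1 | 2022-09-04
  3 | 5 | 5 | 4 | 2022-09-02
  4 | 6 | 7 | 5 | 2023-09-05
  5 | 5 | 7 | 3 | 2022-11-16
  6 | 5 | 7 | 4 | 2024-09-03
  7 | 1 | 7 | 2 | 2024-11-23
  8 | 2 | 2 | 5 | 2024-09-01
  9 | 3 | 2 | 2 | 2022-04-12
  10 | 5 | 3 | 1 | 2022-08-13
SELECT name, price FROM products WHERE price <= 397.73

Execution result:
name | price
Microphone | 323.78
Printer | 214.10
Tablet | 366.71
Laptop | 369.80
Camera | 36.60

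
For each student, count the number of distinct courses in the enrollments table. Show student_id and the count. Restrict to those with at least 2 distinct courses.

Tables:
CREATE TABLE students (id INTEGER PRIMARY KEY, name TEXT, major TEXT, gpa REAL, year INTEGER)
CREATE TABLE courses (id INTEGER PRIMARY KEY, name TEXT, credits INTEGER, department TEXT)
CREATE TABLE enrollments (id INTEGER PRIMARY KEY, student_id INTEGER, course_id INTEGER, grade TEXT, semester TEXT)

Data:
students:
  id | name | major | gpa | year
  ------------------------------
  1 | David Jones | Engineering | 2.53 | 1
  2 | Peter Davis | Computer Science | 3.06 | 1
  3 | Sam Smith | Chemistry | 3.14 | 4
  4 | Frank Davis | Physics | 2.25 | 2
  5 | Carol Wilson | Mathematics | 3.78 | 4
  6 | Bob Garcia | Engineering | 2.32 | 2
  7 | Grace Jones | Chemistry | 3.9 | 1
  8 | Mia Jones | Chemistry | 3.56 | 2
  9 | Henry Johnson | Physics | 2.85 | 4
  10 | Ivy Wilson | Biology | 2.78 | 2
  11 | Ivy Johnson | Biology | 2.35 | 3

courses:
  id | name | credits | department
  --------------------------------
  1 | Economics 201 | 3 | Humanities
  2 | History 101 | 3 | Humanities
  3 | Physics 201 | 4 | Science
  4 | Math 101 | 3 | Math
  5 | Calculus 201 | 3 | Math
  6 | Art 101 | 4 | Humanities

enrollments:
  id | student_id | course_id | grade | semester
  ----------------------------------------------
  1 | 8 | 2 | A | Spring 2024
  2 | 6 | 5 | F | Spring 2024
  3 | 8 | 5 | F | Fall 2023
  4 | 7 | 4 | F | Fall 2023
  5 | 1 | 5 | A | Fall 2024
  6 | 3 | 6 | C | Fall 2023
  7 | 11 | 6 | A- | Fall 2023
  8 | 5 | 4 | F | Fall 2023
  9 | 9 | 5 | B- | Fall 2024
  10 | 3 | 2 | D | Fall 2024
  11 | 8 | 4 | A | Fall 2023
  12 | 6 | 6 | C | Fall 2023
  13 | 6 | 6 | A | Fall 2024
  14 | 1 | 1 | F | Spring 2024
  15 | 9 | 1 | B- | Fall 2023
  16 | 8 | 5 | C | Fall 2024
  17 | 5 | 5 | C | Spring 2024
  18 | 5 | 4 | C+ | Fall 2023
SELECT student_id, COUNT(DISTINCT course_id) AS distinct_course_count FROM enrollments GROUP BY student_id HAVING COUNT(DISTINCT course_id) >= 2

Execution result:
student_id | distinct_course_count
1 | 2
3 | 2
5 | 2
6 | 2
8 | 3
9 | 2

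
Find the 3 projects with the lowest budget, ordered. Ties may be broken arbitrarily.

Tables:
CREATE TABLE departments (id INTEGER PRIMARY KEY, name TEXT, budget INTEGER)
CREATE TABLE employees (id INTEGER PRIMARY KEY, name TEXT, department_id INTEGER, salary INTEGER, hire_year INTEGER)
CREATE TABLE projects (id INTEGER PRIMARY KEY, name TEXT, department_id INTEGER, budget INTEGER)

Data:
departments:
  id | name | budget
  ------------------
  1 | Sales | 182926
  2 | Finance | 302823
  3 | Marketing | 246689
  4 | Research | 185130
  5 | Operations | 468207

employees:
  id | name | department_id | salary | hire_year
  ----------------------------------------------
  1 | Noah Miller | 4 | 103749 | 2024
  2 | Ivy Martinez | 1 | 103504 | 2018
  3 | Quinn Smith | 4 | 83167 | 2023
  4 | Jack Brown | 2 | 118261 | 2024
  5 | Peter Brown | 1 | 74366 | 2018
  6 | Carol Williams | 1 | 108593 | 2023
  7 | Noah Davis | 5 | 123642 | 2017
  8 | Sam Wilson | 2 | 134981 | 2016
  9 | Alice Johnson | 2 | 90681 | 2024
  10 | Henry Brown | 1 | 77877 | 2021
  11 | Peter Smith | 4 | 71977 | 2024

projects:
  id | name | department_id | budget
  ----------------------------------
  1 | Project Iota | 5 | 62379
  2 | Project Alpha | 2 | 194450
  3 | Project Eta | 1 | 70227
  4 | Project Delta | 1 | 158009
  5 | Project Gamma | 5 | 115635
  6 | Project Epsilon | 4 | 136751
SELECT name, budget FROM projects ORDER BY budget ASC LIMIT 3

Execution result:
name | budget
Project Iota | 62379
Project Eta | 70227
Project Gamma | 115635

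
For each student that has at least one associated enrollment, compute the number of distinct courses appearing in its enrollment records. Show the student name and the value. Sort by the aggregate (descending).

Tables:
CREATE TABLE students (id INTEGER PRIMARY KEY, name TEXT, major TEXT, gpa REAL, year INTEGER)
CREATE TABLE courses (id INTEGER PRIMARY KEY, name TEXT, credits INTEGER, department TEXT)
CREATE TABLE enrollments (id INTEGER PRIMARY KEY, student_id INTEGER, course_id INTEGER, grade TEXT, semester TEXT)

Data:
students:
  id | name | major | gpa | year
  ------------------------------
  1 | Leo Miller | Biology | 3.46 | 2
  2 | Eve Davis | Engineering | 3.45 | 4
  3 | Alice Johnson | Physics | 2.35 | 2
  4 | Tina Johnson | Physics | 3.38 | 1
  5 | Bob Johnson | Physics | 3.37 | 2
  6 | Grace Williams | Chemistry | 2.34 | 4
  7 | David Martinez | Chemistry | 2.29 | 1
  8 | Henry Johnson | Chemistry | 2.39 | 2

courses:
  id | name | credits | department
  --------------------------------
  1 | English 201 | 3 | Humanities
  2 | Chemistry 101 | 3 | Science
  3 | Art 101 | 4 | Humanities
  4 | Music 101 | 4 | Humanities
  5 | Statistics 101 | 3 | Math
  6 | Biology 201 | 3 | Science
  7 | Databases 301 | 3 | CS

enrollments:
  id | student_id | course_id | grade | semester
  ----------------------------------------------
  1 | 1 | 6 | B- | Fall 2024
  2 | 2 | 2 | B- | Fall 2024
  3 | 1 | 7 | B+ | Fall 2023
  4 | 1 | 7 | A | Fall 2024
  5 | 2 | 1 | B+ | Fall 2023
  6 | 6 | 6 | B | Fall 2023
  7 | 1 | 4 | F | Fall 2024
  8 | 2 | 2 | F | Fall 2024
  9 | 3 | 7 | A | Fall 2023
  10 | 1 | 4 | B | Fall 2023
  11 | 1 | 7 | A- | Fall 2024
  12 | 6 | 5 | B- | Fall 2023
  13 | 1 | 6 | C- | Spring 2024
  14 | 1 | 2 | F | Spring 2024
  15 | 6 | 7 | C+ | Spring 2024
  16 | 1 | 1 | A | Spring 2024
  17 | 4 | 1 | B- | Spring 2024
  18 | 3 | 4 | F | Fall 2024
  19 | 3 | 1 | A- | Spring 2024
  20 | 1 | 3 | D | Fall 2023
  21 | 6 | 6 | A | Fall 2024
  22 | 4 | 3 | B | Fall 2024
SELECT p.name, COUNT(DISTINCT c.course_id) AS distinct_course_count FROM enrollments c JOIN students p ON c.student_id = p.id GROUP BY p.id, p.name ORDER BY distinct_course_count DESC

Execution result:
name | distinct_course_count
Leo Miller | 6
Alice Johnson | 3
Grace Williams | 3
Eve Davis | 2
Tina Johnson | 2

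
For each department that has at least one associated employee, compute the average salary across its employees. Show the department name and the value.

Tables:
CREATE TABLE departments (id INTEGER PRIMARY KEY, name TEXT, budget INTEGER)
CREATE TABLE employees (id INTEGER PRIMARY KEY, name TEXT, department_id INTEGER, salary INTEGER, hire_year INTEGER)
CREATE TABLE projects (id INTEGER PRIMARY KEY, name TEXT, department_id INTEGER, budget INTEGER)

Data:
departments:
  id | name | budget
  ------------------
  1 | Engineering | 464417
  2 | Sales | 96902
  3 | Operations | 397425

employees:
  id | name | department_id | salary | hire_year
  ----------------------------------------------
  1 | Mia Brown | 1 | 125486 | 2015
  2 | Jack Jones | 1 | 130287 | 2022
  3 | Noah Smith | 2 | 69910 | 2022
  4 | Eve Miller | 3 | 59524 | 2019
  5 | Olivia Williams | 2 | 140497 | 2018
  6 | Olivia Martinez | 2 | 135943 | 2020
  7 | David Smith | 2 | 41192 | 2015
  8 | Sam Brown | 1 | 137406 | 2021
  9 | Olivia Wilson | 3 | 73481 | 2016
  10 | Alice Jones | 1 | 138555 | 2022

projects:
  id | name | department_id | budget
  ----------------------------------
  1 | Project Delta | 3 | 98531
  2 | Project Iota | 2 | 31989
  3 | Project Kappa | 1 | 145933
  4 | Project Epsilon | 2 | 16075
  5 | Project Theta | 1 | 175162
SELECT p.name, AVG(c.salary) AS avg_salary FROM employees c JOIN departments p ON c.department_id = p.id GROUP BY p.id, p.name

Execution result:
name | avg_salary
Engineering | 132933.50
Sales | 96885.50
Operations | 66502.50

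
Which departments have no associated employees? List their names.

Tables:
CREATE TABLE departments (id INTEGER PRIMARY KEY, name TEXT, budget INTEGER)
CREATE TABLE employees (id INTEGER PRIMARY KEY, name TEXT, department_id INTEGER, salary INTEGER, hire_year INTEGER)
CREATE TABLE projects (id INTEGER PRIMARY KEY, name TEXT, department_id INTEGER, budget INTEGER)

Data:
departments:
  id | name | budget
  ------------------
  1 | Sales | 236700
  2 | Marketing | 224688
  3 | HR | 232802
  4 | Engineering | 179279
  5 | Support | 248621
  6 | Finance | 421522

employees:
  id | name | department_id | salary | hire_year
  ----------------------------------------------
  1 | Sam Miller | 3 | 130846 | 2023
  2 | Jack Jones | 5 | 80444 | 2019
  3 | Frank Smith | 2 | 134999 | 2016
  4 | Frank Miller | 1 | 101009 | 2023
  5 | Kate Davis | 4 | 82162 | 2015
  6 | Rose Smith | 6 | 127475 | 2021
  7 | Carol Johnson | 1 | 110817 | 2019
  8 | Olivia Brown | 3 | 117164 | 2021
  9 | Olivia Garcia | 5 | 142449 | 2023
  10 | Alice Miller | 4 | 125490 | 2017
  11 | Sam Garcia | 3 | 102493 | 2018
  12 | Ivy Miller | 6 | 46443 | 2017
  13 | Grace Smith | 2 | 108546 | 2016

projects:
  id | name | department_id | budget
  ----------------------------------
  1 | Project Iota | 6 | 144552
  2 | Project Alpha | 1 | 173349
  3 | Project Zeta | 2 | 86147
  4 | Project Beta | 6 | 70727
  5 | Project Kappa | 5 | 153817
SELECT p.name FROM departments p LEFT JOIN employees c ON c.department_id = p.id WHERE c.id IS NULL

Execution result:
(no rows)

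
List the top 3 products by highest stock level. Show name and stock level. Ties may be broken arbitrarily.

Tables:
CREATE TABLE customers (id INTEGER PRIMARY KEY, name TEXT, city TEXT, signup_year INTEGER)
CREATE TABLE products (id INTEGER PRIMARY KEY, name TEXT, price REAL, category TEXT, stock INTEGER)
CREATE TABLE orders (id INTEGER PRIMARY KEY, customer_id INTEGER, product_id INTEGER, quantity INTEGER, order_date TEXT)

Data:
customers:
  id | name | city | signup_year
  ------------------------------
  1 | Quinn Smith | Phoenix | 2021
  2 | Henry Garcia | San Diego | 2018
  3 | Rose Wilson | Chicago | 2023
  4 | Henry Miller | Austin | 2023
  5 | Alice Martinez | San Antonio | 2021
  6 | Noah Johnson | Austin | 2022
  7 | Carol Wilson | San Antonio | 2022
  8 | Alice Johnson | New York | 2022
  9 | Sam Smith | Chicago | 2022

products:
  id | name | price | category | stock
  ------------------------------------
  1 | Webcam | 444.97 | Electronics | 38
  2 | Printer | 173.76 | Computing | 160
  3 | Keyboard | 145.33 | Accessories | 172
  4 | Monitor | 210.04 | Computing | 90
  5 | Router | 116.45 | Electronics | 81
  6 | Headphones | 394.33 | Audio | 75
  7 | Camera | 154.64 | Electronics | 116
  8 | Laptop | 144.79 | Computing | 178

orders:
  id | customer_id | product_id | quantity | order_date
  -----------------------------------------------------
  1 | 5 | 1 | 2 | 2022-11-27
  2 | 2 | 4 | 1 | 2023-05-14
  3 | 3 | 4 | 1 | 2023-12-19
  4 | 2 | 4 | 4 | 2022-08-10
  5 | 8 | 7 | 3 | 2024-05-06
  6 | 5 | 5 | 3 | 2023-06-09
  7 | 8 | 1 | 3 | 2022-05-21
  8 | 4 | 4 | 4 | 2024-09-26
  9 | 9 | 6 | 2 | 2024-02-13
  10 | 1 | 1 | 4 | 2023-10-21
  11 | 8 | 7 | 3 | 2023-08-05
SELECT name, stock FROM products ORDER BY stock DESC LIMIT 3

Execution result:
name | stock
Laptop | 178
Keyboard | 172
Printer | 160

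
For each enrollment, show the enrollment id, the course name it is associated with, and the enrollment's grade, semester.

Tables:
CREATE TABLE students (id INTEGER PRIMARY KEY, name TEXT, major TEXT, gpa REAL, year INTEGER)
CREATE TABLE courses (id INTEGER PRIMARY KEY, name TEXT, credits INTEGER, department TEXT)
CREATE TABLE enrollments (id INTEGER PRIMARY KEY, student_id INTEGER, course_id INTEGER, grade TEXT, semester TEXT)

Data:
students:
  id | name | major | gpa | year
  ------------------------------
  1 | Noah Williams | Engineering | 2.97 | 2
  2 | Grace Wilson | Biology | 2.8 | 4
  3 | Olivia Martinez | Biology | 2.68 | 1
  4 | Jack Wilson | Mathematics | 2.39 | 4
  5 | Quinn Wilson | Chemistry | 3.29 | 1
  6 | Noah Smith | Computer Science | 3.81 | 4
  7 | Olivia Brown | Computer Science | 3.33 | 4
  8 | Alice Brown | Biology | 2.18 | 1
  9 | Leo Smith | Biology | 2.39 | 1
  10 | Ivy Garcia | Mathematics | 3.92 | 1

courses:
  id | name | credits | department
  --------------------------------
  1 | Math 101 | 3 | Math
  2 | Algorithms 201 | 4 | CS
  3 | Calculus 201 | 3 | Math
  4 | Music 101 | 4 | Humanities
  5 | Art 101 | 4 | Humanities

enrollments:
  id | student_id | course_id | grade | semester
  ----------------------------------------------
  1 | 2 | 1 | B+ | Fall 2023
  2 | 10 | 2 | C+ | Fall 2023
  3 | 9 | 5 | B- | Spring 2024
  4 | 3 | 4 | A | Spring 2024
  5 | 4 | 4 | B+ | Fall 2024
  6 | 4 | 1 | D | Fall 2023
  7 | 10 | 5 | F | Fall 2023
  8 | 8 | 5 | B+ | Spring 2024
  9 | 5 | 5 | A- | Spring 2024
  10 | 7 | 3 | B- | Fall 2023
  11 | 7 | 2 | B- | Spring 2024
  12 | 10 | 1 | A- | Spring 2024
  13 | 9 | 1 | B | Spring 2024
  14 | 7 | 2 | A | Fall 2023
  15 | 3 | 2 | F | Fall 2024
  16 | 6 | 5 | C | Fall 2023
SELECT c.id, p.name AS course, c.grade, c.semester FROM enrollments c JOIN courses p ON c.course_id = p.id

Execution result:
id | course | grade | semester
1 | Math 101 | B+ | Fall 2023
2 | Algorithms 201 | C+ | Fall 2023
3 | Art 101 | B- | Spring 2024
4 | Music 101 | A | Spring 2024
5 | Music 101 | B+ | Fall 2024
6 | Math 101 | D | Fall 2023
7 | Art 101 | F | Fall 2023
8 | Art 101 | B+ | Spring 2024
9 | Art 101 | A- | Spring 2024
10 | Calculus 201 | B- | Fall 2023
11 | Algorithms 201 | B- | Spring 2024
12 | Math 101 | A- | Spring 2024
13 | Math 101 | B | Spring 2024
14 | Algorithms 201 | A | Fall 2023
15 | Algorithms 201 | F | Fall 2024
16 | Art 101 | C | Fall 2023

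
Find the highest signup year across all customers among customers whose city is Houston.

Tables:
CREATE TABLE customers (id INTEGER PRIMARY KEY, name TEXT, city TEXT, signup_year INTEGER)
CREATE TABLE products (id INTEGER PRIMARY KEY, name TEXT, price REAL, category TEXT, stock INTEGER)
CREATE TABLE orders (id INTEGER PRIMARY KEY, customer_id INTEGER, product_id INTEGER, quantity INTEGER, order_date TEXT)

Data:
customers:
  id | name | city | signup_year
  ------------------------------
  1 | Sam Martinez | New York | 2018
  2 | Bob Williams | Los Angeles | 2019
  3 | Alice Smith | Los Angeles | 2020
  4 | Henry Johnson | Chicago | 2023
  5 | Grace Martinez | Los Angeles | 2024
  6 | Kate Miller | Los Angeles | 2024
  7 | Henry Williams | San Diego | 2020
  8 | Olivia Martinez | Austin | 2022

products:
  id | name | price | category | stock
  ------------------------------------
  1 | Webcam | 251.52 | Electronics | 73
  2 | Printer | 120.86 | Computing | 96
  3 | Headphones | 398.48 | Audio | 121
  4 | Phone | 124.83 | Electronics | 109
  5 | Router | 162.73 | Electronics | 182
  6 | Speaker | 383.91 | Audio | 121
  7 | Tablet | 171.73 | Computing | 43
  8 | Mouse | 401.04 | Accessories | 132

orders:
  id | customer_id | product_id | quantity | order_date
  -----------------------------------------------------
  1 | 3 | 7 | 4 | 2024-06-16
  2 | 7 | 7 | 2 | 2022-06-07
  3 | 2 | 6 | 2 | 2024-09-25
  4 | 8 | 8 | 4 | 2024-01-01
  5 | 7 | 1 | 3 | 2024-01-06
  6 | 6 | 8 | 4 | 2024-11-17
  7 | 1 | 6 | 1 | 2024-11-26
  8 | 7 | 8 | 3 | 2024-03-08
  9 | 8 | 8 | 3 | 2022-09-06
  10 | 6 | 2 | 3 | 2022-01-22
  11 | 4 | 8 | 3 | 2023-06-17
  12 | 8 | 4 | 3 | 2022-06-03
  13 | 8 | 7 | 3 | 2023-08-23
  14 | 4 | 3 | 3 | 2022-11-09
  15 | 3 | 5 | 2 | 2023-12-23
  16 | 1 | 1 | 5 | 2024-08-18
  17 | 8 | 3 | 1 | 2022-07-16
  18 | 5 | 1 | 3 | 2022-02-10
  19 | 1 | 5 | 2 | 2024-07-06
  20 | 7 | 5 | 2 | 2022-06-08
SELECT MAX(signup_year) FROM customers WHERE city = 'Houston'

Execution result:
NULL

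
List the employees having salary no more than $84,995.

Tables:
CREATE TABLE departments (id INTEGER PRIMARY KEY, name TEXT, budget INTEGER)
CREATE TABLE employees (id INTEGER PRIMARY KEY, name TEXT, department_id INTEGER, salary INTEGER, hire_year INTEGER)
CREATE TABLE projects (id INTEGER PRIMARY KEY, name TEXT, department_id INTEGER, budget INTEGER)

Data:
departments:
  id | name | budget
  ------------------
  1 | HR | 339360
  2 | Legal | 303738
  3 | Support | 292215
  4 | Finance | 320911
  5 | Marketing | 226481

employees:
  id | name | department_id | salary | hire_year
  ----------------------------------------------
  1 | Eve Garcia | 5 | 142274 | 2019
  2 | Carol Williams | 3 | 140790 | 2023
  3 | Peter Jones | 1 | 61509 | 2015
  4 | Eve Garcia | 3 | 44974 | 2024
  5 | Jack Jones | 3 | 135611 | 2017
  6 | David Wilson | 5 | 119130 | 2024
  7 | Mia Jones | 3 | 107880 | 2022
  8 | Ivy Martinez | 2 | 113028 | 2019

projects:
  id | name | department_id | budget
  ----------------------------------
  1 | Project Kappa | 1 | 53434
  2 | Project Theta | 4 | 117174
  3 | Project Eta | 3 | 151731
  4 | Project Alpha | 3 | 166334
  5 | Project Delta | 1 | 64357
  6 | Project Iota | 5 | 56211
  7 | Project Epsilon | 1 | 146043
SELECT name, salary FROM employees WHERE salary <= 84995

Execution result:
name | salary
Peter Jones | 61509
Eve Garcia | 44974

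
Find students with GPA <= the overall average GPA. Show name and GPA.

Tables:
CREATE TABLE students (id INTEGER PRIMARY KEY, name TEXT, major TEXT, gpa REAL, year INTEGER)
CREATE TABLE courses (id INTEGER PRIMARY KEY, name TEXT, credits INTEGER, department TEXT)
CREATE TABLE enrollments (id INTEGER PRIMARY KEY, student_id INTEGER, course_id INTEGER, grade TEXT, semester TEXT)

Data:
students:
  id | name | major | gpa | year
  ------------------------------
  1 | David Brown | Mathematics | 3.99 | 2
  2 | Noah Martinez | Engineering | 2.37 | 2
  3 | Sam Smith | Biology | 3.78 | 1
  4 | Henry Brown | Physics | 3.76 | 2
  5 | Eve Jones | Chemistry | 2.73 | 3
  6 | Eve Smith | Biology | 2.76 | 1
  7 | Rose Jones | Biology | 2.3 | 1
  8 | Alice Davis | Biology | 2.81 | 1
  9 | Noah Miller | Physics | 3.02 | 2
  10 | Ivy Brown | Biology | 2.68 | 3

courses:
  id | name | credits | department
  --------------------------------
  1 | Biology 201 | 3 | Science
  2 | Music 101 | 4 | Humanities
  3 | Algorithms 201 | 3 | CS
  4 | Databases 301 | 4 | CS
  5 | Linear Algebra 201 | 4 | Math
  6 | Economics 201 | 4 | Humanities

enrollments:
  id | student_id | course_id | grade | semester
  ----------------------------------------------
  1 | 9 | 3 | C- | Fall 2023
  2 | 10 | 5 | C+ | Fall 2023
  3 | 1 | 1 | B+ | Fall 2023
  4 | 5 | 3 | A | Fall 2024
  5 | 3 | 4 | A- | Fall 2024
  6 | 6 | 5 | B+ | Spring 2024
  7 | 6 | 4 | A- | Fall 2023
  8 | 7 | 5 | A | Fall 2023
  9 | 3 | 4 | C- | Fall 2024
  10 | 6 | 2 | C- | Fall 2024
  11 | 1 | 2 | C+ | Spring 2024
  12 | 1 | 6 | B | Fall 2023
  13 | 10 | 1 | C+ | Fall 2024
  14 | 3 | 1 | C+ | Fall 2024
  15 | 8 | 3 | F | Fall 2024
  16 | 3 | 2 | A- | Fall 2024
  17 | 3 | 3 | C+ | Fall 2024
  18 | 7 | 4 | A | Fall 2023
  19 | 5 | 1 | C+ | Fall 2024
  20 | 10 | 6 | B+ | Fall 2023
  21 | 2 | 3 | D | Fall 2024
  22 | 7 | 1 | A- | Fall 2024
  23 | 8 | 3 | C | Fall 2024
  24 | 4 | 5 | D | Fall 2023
SELECT name, gpa FROM students WHERE gpa <= (SELECT AVG(gpa) FROM students)

Execution result:
name | gpa
Noah Martinez | 2.37
Eve Jones | 2.73
Eve Smith | 2.76
Rose Jones | 2.30
Alice Davis | 2.81
Noah Miller | 3.02
Ivy Brown | 2.68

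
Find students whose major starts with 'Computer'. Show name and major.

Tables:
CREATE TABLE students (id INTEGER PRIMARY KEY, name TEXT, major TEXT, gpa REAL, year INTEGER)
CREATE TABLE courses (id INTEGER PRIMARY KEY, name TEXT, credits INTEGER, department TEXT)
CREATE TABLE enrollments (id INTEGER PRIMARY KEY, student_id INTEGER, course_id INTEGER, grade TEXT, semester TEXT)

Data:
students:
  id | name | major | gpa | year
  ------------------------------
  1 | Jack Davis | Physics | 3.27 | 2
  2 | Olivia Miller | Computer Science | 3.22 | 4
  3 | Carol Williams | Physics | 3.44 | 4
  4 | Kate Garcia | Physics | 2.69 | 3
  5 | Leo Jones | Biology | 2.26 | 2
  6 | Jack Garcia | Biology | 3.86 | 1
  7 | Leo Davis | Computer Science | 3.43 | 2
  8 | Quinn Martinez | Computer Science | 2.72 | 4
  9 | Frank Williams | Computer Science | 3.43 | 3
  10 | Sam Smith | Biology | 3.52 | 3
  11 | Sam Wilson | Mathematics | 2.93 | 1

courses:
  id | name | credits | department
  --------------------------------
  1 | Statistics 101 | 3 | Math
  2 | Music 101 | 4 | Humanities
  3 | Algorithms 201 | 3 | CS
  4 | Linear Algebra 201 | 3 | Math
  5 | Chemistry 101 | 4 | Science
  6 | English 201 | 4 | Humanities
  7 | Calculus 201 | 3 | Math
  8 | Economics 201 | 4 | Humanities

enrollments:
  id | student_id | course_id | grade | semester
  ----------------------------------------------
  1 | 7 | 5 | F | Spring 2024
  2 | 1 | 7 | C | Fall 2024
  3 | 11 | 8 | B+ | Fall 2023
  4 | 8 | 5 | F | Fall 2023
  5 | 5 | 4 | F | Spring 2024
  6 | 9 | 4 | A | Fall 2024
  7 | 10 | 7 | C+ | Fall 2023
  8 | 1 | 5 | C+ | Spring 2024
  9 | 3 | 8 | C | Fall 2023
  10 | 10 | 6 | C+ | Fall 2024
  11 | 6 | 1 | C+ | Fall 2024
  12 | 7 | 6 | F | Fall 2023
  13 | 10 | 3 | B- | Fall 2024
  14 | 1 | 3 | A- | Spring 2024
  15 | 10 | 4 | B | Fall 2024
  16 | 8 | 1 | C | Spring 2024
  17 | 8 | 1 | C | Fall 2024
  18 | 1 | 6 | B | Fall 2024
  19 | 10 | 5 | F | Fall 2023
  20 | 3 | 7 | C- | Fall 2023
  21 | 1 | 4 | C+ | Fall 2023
SELECT name, major FROM students WHERE major LIKE 'Computer%'

Execution result:
name | major
Olivia Miller | Computer Science
Leo Davis | Computer Science
Quinn Martinez | Computer Science
Frank Williams | Computer Science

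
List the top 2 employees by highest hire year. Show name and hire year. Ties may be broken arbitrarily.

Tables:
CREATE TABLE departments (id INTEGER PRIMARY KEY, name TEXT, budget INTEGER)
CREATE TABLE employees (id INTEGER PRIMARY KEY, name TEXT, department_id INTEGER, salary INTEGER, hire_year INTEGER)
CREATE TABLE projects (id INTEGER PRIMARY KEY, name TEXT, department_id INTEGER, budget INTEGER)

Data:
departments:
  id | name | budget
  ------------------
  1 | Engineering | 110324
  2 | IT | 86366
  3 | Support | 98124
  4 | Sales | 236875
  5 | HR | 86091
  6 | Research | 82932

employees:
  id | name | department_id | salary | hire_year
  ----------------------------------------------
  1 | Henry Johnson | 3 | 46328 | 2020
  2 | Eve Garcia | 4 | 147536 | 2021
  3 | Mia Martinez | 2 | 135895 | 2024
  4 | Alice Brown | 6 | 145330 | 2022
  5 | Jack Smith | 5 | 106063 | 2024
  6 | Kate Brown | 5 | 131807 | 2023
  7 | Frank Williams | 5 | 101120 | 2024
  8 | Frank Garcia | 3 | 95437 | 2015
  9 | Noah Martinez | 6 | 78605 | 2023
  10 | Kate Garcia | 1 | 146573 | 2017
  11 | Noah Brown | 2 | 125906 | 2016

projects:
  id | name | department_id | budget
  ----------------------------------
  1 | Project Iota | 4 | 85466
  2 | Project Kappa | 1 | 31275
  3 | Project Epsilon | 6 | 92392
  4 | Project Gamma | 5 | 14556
SELECT name, hire_year FROM employees ORDER BY hire_year DESC LIMIT 2

Execution result:
name | hire_year
Mia Martinez | 2024
Jack Smith | 2024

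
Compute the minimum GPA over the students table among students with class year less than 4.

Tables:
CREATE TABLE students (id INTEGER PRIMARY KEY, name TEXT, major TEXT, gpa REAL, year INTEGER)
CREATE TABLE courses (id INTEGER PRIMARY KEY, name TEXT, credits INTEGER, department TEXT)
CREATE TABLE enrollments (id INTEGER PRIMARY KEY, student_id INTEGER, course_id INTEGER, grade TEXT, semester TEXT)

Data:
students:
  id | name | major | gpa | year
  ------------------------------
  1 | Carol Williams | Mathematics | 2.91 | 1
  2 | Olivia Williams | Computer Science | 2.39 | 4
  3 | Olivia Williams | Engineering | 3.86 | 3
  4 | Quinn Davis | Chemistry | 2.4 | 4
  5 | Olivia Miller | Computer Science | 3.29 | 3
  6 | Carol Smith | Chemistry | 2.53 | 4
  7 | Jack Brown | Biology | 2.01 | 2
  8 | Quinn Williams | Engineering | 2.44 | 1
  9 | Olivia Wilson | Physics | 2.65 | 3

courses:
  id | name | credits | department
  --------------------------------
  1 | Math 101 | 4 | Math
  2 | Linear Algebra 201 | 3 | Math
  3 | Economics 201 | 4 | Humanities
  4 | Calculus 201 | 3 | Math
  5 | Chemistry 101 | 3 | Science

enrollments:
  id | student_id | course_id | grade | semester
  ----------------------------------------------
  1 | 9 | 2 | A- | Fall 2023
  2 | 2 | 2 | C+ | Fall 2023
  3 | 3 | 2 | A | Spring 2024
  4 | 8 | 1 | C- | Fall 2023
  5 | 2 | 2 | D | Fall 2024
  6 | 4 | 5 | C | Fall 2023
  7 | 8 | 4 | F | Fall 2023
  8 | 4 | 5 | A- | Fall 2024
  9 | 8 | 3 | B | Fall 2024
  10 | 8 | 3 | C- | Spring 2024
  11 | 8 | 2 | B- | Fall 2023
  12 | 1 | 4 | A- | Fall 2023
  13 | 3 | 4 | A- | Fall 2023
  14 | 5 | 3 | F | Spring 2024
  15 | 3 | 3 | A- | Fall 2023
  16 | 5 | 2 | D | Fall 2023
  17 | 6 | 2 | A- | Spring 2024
SELECT MIN(gpa) FROM students WHERE year < 4

Execution result:
2.01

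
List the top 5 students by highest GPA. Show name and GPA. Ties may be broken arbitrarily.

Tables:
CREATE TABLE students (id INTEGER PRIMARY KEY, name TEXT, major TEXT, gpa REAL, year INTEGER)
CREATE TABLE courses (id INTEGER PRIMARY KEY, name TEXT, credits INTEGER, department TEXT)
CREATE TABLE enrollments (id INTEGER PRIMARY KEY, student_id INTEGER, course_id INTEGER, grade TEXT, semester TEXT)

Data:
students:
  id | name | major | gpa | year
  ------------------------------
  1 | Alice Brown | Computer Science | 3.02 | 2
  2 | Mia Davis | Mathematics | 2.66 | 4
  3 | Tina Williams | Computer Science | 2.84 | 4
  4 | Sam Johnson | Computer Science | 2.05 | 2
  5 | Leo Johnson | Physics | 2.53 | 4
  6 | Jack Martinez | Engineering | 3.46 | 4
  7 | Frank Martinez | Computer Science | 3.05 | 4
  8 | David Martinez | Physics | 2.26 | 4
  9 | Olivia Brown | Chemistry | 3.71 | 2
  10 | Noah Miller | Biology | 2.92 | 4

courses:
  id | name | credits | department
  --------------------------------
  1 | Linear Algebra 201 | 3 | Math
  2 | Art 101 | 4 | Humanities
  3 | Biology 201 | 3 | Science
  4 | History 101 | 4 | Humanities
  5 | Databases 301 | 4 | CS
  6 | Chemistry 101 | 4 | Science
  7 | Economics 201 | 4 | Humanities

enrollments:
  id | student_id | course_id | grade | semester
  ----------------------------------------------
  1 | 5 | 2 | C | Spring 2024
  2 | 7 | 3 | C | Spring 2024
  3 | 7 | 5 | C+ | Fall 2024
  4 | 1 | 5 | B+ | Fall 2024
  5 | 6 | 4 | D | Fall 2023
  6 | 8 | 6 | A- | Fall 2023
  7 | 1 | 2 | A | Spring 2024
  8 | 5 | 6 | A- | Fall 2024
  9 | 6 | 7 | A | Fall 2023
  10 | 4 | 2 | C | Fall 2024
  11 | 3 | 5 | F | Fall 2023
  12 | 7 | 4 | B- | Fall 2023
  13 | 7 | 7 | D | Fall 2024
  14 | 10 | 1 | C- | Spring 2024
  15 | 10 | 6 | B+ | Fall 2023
SELECT name, gpa FROM students ORDER BY gpa DESC LIMIT 5

Execution result:
name | gpa
Olivia Brown | 3.71
Jack Martinez | 3.46
Frank Martinez | 3.05
Alice Brown | 3.02
Noah Miller | 2.92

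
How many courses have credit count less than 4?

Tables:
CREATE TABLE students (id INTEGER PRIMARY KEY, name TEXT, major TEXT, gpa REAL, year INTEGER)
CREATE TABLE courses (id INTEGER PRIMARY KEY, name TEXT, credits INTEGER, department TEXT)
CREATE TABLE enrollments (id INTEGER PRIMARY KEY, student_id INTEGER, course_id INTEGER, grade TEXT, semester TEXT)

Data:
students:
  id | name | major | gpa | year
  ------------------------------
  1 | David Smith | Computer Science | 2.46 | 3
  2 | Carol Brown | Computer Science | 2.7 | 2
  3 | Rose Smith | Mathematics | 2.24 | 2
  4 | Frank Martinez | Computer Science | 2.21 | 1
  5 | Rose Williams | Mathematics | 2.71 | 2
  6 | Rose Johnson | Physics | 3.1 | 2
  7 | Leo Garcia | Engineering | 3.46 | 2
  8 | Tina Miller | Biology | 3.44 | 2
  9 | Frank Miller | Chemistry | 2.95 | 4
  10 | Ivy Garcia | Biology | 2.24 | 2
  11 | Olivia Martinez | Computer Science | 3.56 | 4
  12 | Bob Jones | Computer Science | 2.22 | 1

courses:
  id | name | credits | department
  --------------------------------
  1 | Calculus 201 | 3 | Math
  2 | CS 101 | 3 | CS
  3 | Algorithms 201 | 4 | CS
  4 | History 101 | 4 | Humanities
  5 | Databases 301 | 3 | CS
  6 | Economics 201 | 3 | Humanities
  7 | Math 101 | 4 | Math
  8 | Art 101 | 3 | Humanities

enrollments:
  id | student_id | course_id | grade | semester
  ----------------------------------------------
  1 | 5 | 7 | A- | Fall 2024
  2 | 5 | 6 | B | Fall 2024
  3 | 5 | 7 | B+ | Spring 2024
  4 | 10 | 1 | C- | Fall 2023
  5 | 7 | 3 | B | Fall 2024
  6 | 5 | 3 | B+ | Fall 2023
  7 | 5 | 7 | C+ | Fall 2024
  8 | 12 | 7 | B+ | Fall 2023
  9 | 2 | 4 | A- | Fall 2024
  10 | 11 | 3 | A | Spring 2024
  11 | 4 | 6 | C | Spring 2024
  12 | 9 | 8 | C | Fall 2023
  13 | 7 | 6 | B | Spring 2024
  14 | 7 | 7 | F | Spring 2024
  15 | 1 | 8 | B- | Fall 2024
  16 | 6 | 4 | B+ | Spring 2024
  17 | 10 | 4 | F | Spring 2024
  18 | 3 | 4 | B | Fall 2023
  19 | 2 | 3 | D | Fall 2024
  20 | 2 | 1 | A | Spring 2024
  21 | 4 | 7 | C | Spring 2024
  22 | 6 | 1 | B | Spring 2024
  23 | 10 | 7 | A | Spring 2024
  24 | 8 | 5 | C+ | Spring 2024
SELECT COUNT(*) FROM courses WHERE credits < 4

Execution result:
5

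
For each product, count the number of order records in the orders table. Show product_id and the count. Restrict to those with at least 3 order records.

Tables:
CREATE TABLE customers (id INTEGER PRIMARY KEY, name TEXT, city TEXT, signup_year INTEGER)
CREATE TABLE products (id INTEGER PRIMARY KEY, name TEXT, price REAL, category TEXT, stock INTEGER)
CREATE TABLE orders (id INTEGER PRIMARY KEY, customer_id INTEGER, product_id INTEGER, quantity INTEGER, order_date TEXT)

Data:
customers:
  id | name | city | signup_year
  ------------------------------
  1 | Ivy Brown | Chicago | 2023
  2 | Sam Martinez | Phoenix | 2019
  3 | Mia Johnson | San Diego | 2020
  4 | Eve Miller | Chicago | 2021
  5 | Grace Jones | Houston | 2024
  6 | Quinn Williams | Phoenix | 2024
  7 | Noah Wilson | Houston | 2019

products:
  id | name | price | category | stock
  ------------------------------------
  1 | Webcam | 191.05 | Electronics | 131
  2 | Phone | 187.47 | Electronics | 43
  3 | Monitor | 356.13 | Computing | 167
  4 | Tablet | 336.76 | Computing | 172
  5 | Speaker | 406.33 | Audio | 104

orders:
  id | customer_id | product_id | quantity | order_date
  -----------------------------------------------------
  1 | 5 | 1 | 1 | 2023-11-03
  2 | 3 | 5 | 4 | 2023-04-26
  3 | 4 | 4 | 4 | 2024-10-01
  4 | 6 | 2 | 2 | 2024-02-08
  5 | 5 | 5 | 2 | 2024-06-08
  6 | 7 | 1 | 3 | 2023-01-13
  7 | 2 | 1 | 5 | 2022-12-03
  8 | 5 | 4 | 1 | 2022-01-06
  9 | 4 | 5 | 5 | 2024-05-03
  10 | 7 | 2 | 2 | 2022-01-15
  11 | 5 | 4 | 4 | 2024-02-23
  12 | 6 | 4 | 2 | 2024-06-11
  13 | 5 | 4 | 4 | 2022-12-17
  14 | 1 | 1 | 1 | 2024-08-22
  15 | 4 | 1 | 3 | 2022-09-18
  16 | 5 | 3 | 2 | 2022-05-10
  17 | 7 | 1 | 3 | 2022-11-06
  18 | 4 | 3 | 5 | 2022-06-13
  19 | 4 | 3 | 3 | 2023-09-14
SELECT product_id, COUNT(*) AS order_count FROM orders GROUP BY product_id HAVING COUNT(*) >= 3

Execution result:
product_id | order_count
1 | 6
3 | 3
4 | 5
5 | 3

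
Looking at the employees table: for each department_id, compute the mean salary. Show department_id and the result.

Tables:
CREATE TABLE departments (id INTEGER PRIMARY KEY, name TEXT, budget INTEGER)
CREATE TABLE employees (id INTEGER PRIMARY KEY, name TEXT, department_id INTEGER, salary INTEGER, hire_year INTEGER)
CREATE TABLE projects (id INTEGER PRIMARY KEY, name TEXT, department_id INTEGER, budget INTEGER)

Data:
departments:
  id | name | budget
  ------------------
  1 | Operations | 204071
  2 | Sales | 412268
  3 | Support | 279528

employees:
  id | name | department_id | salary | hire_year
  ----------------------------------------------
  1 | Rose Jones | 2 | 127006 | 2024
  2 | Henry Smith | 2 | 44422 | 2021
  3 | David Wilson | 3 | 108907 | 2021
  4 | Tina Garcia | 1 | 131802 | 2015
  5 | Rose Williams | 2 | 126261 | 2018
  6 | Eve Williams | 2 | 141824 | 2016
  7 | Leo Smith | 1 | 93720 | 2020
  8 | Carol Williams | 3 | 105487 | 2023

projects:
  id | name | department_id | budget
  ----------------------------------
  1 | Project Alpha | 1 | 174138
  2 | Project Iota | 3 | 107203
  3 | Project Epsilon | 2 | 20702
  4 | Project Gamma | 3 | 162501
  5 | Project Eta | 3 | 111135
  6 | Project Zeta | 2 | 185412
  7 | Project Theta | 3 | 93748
SELECT department_id, AVG(salary) AS avg_salary FROM employees GROUP BY department_id

Execution result:
department_id | avg_salary
1 | 112761.00
2 | 109878.25
3 | 107197.00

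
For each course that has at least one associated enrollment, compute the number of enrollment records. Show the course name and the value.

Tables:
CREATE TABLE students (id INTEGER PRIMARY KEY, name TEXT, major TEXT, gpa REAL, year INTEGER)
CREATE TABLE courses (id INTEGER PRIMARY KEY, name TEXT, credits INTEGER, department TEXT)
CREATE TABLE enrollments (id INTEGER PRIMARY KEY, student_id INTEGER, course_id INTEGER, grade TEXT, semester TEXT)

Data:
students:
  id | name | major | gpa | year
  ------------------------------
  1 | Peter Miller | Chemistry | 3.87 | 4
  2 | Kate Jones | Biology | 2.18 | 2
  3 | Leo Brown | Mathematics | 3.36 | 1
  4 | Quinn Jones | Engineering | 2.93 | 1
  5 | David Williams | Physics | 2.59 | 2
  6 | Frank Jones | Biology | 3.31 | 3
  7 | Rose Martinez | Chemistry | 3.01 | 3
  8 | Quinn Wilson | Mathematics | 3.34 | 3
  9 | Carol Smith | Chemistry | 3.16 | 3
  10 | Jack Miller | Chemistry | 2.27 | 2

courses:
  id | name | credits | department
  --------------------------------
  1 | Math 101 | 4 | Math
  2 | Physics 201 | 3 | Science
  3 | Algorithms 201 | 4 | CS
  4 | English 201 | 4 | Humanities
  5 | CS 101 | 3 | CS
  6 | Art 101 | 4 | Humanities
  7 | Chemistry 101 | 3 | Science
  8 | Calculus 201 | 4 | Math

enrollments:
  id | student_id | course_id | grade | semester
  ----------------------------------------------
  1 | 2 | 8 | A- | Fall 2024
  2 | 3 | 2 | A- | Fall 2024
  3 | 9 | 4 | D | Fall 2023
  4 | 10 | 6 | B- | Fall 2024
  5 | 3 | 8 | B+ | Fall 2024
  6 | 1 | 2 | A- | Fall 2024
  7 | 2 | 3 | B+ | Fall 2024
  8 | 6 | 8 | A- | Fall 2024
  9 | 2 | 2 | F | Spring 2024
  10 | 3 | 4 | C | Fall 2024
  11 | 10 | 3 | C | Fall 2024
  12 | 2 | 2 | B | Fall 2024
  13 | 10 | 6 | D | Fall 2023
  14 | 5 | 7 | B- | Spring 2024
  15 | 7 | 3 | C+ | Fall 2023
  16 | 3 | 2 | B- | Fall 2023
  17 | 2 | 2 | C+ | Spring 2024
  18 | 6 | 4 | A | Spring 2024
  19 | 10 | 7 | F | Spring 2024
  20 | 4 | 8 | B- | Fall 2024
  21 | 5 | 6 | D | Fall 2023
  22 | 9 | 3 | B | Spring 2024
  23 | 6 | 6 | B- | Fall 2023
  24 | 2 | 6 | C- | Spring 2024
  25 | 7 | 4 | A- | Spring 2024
SELECT p.name, COUNT(*) AS n FROM enrollments c JOIN courses p ON c.course_id = p.id GROUP BY p.id, p.name

Execution result:
name | n
Physics 201 | 6
Algorithms 201 | 4
English 201 | 4
Art 101 | 5
Chemistry 101 | 2
Calculus 201 | 4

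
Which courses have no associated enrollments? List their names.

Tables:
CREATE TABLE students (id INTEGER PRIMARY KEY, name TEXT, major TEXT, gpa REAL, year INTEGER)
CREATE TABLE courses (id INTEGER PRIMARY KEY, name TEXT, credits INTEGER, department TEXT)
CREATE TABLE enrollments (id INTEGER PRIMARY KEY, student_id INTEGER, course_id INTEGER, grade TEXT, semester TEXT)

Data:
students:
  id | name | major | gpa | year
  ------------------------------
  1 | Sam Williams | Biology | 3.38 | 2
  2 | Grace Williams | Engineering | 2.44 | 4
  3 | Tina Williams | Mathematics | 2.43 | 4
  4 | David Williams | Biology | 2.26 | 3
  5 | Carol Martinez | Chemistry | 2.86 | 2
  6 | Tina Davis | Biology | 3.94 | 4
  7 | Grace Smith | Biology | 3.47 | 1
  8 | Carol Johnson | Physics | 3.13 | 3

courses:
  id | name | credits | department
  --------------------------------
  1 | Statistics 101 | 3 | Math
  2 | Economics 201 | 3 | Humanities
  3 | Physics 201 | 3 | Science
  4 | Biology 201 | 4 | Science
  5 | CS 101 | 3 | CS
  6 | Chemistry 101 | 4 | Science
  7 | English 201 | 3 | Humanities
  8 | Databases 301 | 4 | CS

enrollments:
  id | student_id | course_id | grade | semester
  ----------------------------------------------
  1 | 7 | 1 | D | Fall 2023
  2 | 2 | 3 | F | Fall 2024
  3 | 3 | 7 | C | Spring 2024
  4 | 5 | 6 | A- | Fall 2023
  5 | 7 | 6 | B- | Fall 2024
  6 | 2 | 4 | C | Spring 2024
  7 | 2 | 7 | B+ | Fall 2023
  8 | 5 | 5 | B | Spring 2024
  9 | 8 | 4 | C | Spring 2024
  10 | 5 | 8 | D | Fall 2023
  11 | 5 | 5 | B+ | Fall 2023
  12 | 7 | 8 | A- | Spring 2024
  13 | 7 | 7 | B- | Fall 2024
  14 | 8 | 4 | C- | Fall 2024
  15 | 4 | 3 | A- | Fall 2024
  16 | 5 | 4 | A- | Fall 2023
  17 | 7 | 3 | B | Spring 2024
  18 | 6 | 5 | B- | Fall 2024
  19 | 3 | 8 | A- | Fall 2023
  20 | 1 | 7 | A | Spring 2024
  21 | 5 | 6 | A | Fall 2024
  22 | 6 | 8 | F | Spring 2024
SELECT p.name FROM courses p LEFT JOIN enrollments c ON c.course_id = p.id WHERE c.id IS NULL

Execution result:
Economics 201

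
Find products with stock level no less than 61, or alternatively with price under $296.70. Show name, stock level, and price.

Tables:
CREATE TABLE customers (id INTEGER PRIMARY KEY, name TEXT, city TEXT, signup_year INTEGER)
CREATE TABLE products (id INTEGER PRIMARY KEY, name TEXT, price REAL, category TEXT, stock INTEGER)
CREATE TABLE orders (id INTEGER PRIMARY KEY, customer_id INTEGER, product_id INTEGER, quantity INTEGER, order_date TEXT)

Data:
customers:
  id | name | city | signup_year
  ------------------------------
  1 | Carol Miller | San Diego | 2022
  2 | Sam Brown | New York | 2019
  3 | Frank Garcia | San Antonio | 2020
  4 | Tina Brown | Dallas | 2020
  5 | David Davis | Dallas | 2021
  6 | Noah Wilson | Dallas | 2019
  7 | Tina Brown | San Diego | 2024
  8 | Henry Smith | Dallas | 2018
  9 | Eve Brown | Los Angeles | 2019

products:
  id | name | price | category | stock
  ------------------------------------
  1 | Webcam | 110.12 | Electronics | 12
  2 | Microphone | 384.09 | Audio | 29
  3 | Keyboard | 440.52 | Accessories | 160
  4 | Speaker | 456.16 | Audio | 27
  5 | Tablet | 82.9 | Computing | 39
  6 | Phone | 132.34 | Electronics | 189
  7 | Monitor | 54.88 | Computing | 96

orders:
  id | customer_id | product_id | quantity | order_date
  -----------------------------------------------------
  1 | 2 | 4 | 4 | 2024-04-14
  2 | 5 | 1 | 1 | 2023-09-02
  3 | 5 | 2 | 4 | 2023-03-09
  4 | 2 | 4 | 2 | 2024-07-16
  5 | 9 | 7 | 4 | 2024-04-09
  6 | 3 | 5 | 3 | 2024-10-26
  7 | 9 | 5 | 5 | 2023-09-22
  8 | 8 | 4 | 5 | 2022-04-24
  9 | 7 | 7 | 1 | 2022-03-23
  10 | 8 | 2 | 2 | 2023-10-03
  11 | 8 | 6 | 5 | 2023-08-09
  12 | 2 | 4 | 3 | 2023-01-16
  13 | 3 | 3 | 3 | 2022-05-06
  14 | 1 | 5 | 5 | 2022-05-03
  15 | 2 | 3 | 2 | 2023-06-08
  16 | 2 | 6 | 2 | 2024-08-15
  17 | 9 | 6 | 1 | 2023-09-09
SELECT name, stock, price FROM products WHERE stock >= 61 OR price < 296.7

Execution result:
name | stock | price
Webcam | 12 | 110.12
Keyboard | 160 | 440.52
Tablet | 39 | 82.90
Phone | 189 | 132.34
Monitor | 96 | 54.88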